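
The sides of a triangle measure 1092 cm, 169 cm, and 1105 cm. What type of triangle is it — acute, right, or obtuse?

right

Compare the square of the longest side to the sum of squares of the other two: 169² + 1092² = 1221025 = 1105².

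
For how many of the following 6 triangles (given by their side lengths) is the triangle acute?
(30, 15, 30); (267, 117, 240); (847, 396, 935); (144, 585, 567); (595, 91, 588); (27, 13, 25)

(30,15,30): 15²+30² = 1125 > 900 = 30² → acute
(267,117,240): 117²+240² = 71289 = 267² → right
(847,396,935): 396²+847² = 874225 = 935² → right
(144,585,567): 144²+567² = 342225 = 585² → right
(595,91,588): 91²+588² = 354025 = 595² → right
(27,13,25): 13²+25² = 794 > 729 = 27² → acute
2 of the 6 are acute.

2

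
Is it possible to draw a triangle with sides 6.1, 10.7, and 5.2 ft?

Yes

The longest side is 10.7, and the other two sum to 11.3.
Since 11.3 > 10.7, the triangle inequality holds.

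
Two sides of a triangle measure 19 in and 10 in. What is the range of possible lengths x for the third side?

9 < x < 29 (in)

By the triangle inequality, x must be less than 19 + 10 = 29 and greater than |19 − 10| = 9.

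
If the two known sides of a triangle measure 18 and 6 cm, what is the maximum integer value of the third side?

23

The third side must be strictly less than 18 + 6 = 24.
The largest integer below 24 is 23.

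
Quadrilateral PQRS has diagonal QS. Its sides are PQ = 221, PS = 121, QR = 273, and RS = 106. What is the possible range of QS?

167 < QS < 342

From triangle PQS: |221 − 121| < QS < 221 + 121, i.e. 100 < QS < 342.
From triangle RQS: 167 < QS < 379.
Both must hold, so QS lies in the intersection.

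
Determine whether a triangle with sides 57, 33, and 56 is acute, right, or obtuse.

Compare the square of the longest side to the sum of squares of the other two: 33² + 56² = 4225 > 3249 = 57².

acute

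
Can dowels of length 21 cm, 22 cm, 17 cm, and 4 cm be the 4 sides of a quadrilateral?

A quadrilateral exists iff every side is shorter than the sum of the others — equivalently, the longest side is less than the sum of the rest.
Longest side 22 < 42 (sum of the remaining 3), so yes.

Yes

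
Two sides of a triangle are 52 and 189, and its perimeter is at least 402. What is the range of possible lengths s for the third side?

Triangle inequality alone gives 137 < s < 241.
The perimeter condition gives s ≥ 402 − 52 − 189 = 161.
Intersecting the two: 161 ≤ s < 241.

161 ≤ s < 241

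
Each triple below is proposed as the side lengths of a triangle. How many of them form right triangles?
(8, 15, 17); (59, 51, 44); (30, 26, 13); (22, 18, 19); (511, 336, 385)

2

(8,15,17): 8²+15² = 289 = 17² → right
(59,51,44): 44²+51² = 4537 > 3481 = 59² → acute
(30,26,13): 13²+26² = 845 < 900 = 30² → obtuse
(22,18,19): 18²+19² = 685 > 484 = 22² → acute
(511,336,385): 336²+385² = 261121 = 511² → right
2 of the 5 are right.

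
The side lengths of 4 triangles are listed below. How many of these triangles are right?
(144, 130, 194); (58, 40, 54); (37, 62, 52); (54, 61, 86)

(144,130,194): 130²+144² = 37636 = 194² → right
(58,40,54): 40²+54² = 4516 > 3364 = 58² → acute
(37,62,52): 37²+52² = 4073 > 3844 = 62² → acute
(54,61,86): 54²+61² = 6637 < 7396 = 86² → obtuse
1 of the 4 is right.

1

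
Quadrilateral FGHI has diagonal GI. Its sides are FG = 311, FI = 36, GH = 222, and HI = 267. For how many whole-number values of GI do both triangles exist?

From triangle FGI: 275 < GI < 347.
From triangle HGI: 45 < GI < 489.
Intersection: 275 < GI < 347, so integers 276 through 346: 71 values.

71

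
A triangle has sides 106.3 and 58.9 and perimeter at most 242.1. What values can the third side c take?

Triangle inequality alone gives 47.4 < c < 165.2.
The perimeter condition gives c ≤ 242.1 − 106.3 − 58.9 = 76.9.
Intersecting the two: 47.4 < c ≤ 76.9.

47.4 < c ≤ 76.9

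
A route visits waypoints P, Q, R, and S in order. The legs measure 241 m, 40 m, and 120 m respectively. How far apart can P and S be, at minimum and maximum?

81 ≤ PS ≤ 401 m

The maximum is all hops collinear in one direction: 241 + 40 + 120 = 401.
The longest hop is 241; the others sum to 160. Folding the others back against it leaves at least 241 − 160 = 81.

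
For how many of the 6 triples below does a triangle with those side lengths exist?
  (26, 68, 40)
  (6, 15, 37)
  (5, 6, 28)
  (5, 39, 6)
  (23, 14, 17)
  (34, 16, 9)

1

(26,40,68): 26+40 ≤ 68 → not valid
(6,15,37): 6+15 ≤ 37 → not valid
(5,6,28): 5+6 ≤ 28 → not valid
(5,6,39): 5+6 ≤ 39 → not valid
(14,17,23): 14+17 > 23 → valid
(9,16,34): 9+16 ≤ 34 → not valid
1 of the 6 triples forms a triangle.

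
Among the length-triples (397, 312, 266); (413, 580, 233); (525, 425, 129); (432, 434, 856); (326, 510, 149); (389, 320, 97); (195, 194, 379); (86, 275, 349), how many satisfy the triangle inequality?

(266,312,397): 266+312 > 397 → valid
(233,413,580): 233+413 > 580 → valid
(129,425,525): 129+425 > 525 → valid
(432,434,856): 432+434 > 856 → valid
(149,326,510): 149+326 ≤ 510 → not valid
(97,320,389): 97+320 > 389 → valid
(194,195,379): 194+195 > 379 → valid
(86,275,349): 86+275 > 349 → valid
7 of the 8 triples form a triangle.

7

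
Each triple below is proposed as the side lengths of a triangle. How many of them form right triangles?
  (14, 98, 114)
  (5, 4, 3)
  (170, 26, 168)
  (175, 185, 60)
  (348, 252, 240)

(14,98,114): 14+98 ≤ 114, not a triangle
(5,4,3): 3²+4² = 25 = 5² → right
(170,26,168): 26²+168² = 28900 = 170² → right
(175,185,60): 60²+175² = 34225 = 185² → right
(348,252,240): 240²+252² = 121104 = 348² → right
4 of the 5 are right.

4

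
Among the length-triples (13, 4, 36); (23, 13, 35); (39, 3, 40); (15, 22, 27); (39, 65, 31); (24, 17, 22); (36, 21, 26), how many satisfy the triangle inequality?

(4,13,36): 4+13 ≤ 36 → not valid
(13,23,35): 13+23 > 35 → valid
(3,39,40): 3+39 > 40 → valid
(15,22,27): 15+22 > 27 → valid
(31,39,65): 31+39 > 65 → valid
(17,22,24): 17+22 > 24 → valid
(21,26,36): 21+26 > 36 → valid
6 of the 7 triples form a triangle.

6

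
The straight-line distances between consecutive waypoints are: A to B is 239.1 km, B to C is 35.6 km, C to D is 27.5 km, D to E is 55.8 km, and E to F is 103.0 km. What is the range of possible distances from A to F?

The maximum is all hops collinear in one direction: 239.1 + 35.6 + 27.5 + 55.8 + 103.0 = 461.0.
The longest hop is 239.1; the others sum to 221.9. Folding the others back against it leaves at least 239.1 − 221.9 = 17.2.

17.2 ≤ AF ≤ 461.0 km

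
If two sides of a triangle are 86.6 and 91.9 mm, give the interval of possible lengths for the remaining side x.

5.3 < x < 178.5

By the triangle inequality, x must be less than 86.6 + 91.9 = 178.5 and greater than |86.6 − 91.9| = 5.3.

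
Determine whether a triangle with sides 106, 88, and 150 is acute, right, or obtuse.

obtuse

Compare the square of the longest side to the sum of squares of the other two: 88² + 106² = 18980 < 22500 = 150².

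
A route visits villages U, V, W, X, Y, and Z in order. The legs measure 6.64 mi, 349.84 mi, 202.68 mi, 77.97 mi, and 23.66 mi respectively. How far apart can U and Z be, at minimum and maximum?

The maximum is all hops collinear in one direction: 6.64 + 349.84 + 202.68 + 77.97 + 23.66 = 660.79.
The longest hop is 349.84; the others sum to 310.95. Folding the others back against it leaves at least 349.84 − 310.95 = 38.89.

38.89 ≤ UZ ≤ 660.79 mi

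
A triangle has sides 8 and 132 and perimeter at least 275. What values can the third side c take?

135 ≤ c < 140

Triangle inequality alone gives 124 < c < 140.
The perimeter condition gives c ≥ 275 − 8 − 132 = 135.
Intersecting the two: 135 ≤ c < 140.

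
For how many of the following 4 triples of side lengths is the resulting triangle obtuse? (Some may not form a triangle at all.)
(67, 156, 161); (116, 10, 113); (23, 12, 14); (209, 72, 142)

(67,156,161): 67²+156² = 28825 > 25921 = 161² → acute
(116,10,113): 10²+113² = 12869 < 13456 = 116² → obtuse
(23,12,14): 12²+14² = 340 < 529 = 23² → obtuse
(209,72,142): 72²+142² = 25348 < 43681 = 209² → obtuse
3 of the 4 are obtuse.

3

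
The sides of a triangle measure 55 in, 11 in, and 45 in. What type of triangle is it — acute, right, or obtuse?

obtuse

Compare the square of the longest side to the sum of squares of the other two: 11² + 45² = 2146 < 3025 = 55².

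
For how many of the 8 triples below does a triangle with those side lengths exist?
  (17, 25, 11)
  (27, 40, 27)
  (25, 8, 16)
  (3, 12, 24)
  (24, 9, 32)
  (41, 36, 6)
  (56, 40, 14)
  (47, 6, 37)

(11,17,25): 11+17 > 25 → valid
(27,27,40): 27+27 > 40 → valid
(8,16,25): 8+16 ≤ 25 → not valid
(3,12,24): 3+12 ≤ 24 → not valid
(9,24,32): 9+24 > 32 → valid
(6,36,41): 6+36 > 41 → valid
(14,40,56): 14+40 ≤ 56 → not valid
(6,37,47): 6+37 ≤ 47 → not valid
4 of the 8 triples form a triangle.

4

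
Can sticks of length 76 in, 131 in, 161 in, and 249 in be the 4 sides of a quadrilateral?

A quadrilateral exists iff every side is shorter than the sum of the others — equivalently, the longest side is less than the sum of the rest.
Longest side 249 < 368 (sum of the remaining 3), so yes.

Yes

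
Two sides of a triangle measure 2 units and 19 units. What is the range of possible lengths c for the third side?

17 < c < 21

By the triangle inequality, c must be less than 2 + 19 = 21 and greater than |2 − 19| = 17.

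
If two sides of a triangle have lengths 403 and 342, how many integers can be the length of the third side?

683

The third side lies in the open interval (61, 745).
Integers from 62 to 744 inclusive: 744 − 62 + 1 = 683.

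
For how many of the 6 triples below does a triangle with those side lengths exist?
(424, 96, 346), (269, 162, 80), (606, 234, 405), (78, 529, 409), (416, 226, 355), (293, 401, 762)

(96,346,424): 96+346 > 424 → valid
(80,162,269): 80+162 ≤ 269 → not valid
(234,405,606): 234+405 > 606 → valid
(78,409,529): 78+409 ≤ 529 → not valid
(226,355,416): 226+355 > 416 → valid
(293,401,762): 293+401 ≤ 762 → not valid
3 of the 6 triples form a triangle.

3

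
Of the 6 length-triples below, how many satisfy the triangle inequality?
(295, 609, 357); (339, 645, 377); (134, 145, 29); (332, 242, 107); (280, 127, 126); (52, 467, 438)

(295,357,609): 295+357 > 609 → valid
(339,377,645): 339+377 > 645 → valid
(29,134,145): 29+134 > 145 → valid
(107,242,332): 107+242 > 332 → valid
(126,127,280): 126+127 ≤ 280 → not valid
(52,438,467): 52+438 > 467 → valid
5 of the 6 triples form a triangle.

5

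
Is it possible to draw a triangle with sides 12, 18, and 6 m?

No

The two shorter sides sum to 18, exactly equal to the longest side 18.
That gives only a degenerate (flat) triangle — the inequality must be strict.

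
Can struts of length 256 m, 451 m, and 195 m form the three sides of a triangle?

The two shorter sides sum to 451, exactly equal to the longest side 451.
That gives only a degenerate (flat) triangle — the inequality must be strict.

No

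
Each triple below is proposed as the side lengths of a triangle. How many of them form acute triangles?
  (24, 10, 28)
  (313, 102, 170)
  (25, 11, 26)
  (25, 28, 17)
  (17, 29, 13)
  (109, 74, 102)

3

(24,10,28): 10²+24² = 676 < 784 = 28² → obtuse
(313,102,170): 102+170 ≤ 313, not a triangle
(25,11,26): 11²+25² = 746 > 676 = 26² → acute
(25,28,17): 17²+25² = 914 > 784 = 28² → acute
(17,29,13): 13²+17² = 458 < 841 = 29² → obtuse
(109,74,102): 74²+102² = 15880 > 11881 = 109² → acute
3 of the 6 are acute.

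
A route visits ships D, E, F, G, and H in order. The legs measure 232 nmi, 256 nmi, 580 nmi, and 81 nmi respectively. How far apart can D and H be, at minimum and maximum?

11 ≤ DH ≤ 1149 nmi

The maximum is all hops collinear in one direction: 232 + 256 + 580 + 81 = 1149.
The longest hop is 580; the others sum to 569. Folding the others back against it leaves at least 580 − 569 = 11.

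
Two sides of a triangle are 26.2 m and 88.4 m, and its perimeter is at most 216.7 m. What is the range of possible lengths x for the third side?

62.2 < x ≤ 102.1 m

Triangle inequality alone gives 62.2 < x < 114.6.
The perimeter condition gives x ≤ 216.7 − 26.2 − 88.4 = 102.1.
Intersecting the two: 62.2 < x ≤ 102.1.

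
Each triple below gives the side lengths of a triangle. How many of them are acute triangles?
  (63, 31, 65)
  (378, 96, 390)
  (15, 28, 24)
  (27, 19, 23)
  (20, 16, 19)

(63,31,65): 31²+63² = 4930 > 4225 = 65² → acute
(378,96,390): 96²+378² = 152100 = 390² → right
(15,28,24): 15²+24² = 801 > 784 = 28² → acute
(27,19,23): 19²+23² = 890 > 729 = 27² → acute
(20,16,19): 16²+19² = 617 > 400 = 20² → acute
4 of the 5 are acute.

4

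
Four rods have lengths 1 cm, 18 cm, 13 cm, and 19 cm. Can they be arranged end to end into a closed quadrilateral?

Yes

A quadrilateral exists iff every side is shorter than the sum of the others — equivalently, the longest side is less than the sum of the rest.
Longest side 19 < 32 (sum of the remaining 3), so yes.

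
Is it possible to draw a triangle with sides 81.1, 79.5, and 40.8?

Yes

The longest side is 81.1, and the other two sum to 120.3.
Since 120.3 > 81.1, the triangle inequality holds.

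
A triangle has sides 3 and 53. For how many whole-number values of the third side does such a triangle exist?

5

The third side lies in the open interval (50, 56).
Integers from 51 to 55 inclusive: 55 − 51 + 1 = 5.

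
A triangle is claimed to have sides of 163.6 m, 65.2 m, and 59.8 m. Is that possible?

The longest side is 163.6, but the other two sum to only 125.0.
125.0 < 163.6, so the triangle inequality fails.

No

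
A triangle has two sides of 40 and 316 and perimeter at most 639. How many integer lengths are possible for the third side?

Triangle inequality: 276 < x < 356. Perimeter ≤ 639 gives x ≤ 639 − 40 − 316 = 283.
So 276 < x ≤ 283; integers 277 through 283: 7 values.

7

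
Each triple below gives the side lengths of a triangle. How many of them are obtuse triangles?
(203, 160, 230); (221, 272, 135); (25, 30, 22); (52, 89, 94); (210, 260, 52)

(203,160,230): 160²+203² = 66809 > 52900 = 230² → acute
(221,272,135): 135²+221² = 67066 < 73984 = 272² → obtuse
(25,30,22): 22²+25² = 1109 > 900 = 30² → acute
(52,89,94): 52²+89² = 10625 > 8836 = 94² → acute
(210,260,52): 52²+210² = 46804 < 67600 = 260² → obtuse
2 of the 5 are obtuse.

2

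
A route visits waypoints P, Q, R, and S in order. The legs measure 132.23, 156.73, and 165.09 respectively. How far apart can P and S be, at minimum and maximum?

0 ≤ PS ≤ 454.05

The maximum is all hops collinear in one direction: 132.23 + 156.73 + 165.09 = 454.05.
The longest hop is 165.09; the others sum to 288.96. Since 165.09 ≤ 288.96, the path can fold back on itself completely, so the minimum distance is 0.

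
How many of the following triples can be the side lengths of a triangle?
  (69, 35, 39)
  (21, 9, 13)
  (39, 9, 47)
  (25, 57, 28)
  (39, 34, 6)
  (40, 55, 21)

(35,39,69): 35+39 > 69 → valid
(9,13,21): 9+13 > 21 → valid
(9,39,47): 9+39 > 47 → valid
(25,28,57): 25+28 ≤ 57 → not valid
(6,34,39): 6+34 > 39 → valid
(21,40,55): 21+40 > 55 → valid
5 of the 6 triples form a triangle.

5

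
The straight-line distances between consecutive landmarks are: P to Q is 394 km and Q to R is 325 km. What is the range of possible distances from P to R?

By the triangle inequality, |394 − 325| ≤ PR ≤ 394 + 325.

69 ≤ PR ≤ 719 km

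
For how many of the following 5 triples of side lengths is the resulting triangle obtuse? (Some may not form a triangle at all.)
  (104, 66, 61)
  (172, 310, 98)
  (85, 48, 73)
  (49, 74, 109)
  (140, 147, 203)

(104,66,61): 61²+66² = 8077 < 10816 = 104² → obtuse
(172,310,98): 98+172 ≤ 310, not a triangle
(85,48,73): 48²+73² = 7633 > 7225 = 85² → acute
(49,74,109): 49²+74² = 7877 < 11881 = 109² → obtuse
(140,147,203): 140²+147² = 41209 = 203² → right
2 of the 5 are obtuse.

2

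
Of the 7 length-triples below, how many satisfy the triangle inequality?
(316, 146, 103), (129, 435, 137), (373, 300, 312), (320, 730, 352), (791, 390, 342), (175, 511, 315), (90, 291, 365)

(103,146,316): 103+146 ≤ 316 → not valid
(129,137,435): 129+137 ≤ 435 → not valid
(300,312,373): 300+312 > 373 → valid
(320,352,730): 320+352 ≤ 730 → not valid
(342,390,791): 342+390 ≤ 791 → not valid
(175,315,511): 175+315 ≤ 511 → not valid
(90,291,365): 90+291 > 365 → valid
2 of the 7 triples form a triangle.

2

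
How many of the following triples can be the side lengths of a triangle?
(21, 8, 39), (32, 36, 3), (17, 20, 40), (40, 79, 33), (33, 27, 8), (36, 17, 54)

1

(8,21,39): 8+21 ≤ 39 → not valid
(3,32,36): 3+32 ≤ 36 → not valid
(17,20,40): 17+20 ≤ 40 → not valid
(33,40,79): 33+40 ≤ 79 → not valid
(8,27,33): 8+27 > 33 → valid
(17,36,54): 17+36 ≤ 54 → not valid
1 of the 6 triples forms a triangle.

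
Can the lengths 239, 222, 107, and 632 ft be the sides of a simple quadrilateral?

For a quadrilateral, each side must be shorter than the sum of the others.
Here the longest side is 632, but the remaining 3 sides sum to only 568.

No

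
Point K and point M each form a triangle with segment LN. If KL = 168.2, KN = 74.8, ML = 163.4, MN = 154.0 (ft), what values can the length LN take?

93.4 < LN < 243.0

From triangle KLN: |168.2 − 74.8| < LN < 168.2 + 74.8, i.e. 93.4 < LN < 243.0.
From triangle MLN: 9.4 < LN < 317.4.
Both must hold, so LN lies in the intersection.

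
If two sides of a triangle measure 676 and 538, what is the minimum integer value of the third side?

The third side must be strictly greater than |676 − 538| = 138.
The smallest integer above 138 is 139.

139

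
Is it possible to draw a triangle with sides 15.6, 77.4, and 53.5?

The longest side is 77.4, but the other two sum to only 69.1.
69.1 < 77.4, so the triangle inequality fails.

No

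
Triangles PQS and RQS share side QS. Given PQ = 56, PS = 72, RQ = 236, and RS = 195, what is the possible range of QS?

From triangle PQS: |56 − 72| < QS < 56 + 72, i.e. 16 < QS < 128.
From triangle RQS: 41 < QS < 431.
Both must hold, so QS lies in the intersection.

41 < QS < 128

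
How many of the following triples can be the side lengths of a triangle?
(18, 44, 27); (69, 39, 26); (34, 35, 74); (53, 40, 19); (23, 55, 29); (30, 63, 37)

3

(18,27,44): 18+27 > 44 → valid
(26,39,69): 26+39 ≤ 69 → not valid
(34,35,74): 34+35 ≤ 74 → not valid
(19,40,53): 19+40 > 53 → valid
(23,29,55): 23+29 ≤ 55 → not valid
(30,37,63): 30+37 > 63 → valid
3 of the 6 triples form a triangle.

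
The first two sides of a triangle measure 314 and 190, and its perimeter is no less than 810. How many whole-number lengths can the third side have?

Triangle inequality: 124 < x < 504. Perimeter ≥ 810 gives x ≥ 810 − 314 − 190 = 306.
So 306 ≤ x < 504; integers 306 through 503: 198 values.

198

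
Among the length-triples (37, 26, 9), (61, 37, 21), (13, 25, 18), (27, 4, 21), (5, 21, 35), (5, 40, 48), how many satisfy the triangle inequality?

1

(9,26,37): 9+26 ≤ 37 → not valid
(21,37,61): 21+37 ≤ 61 → not valid
(13,18,25): 13+18 > 25 → valid
(4,21,27): 4+21 ≤ 27 → not valid
(5,21,35): 5+21 ≤ 35 → not valid
(5,40,48): 5+40 ≤ 48 → not valid
1 of the 6 triples forms a triangle.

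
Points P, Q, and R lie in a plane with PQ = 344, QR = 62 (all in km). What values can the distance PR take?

282 ≤ PR ≤ 406 km

By the triangle inequality, |344 − 62| ≤ PR ≤ 344 + 62.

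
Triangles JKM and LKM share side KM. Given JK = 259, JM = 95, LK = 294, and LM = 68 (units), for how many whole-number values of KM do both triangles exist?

127

From triangle JKM: 164 < KM < 354.
From triangle LKM: 226 < KM < 362.
Intersection: 226 < KM < 354, so integers 227 through 353: 127 values.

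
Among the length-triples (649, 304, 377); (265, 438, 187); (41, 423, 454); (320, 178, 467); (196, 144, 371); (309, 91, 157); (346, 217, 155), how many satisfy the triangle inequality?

(304,377,649): 304+377 > 649 → valid
(187,265,438): 187+265 > 438 → valid
(41,423,454): 41+423 > 454 → valid
(178,320,467): 178+320 > 467 → valid
(144,196,371): 144+196 ≤ 371 → not valid
(91,157,309): 91+157 ≤ 309 → not valid
(155,217,346): 155+217 > 346 → valid
5 of the 7 triples form a triangle.

5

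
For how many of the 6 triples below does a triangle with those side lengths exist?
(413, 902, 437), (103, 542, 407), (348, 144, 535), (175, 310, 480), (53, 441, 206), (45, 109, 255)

(413,437,902): 413+437 ≤ 902 → not valid
(103,407,542): 103+407 ≤ 542 → not valid
(144,348,535): 144+348 ≤ 535 → not valid
(175,310,480): 175+310 > 480 → valid
(53,206,441): 53+206 ≤ 441 → not valid
(45,109,255): 45+109 ≤ 255 → not valid
1 of the 6 triples forms a triangle.

1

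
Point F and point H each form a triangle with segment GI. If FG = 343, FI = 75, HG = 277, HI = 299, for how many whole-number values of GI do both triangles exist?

From triangle FGI: 268 < GI < 418.
From triangle HGI: 22 < GI < 576.
Intersection: 268 < GI < 418, so integers 269 through 417: 149 values.

149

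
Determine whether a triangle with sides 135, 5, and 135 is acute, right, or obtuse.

acute

Compare the square of the longest side to the sum of squares of the other two: 5² + 135² = 18250 > 18225 = 135².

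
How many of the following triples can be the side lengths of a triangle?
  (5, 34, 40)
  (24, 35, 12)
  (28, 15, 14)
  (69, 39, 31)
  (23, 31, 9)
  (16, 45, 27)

(5,34,40): 5+34 ≤ 40 → not valid
(12,24,35): 12+24 > 35 → valid
(14,15,28): 14+15 > 28 → valid
(31,39,69): 31+39 > 69 → valid
(9,23,31): 9+23 > 31 → valid
(16,27,45): 16+27 ≤ 45 → not valid
4 of the 6 triples form a triangle.

4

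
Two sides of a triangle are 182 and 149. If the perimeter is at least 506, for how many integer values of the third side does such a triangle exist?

Triangle inequality: 33 < x < 331. Perimeter ≥ 506 gives x ≥ 506 − 182 − 149 = 175.
So 175 ≤ x < 331; integers 175 through 330: 156 values.

156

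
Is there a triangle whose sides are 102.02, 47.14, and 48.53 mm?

The longest side is 102.02, but the other two sum to only 95.67.
95.67 < 102.02, so the triangle inequality fails.

No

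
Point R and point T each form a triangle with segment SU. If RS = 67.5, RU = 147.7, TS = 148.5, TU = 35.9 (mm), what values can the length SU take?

From triangle RSU: |67.5 − 147.7| < SU < 67.5 + 147.7, i.e. 80.2 < SU < 215.2.
From triangle TSU: 112.6 < SU < 184.4.
Both must hold, so SU lies in the intersection.

112.6 < SU < 184.4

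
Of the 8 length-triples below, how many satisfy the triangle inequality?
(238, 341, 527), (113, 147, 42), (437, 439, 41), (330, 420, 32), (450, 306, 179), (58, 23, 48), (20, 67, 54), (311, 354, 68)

(238,341,527): 238+341 > 527 → valid
(42,113,147): 42+113 > 147 → valid
(41,437,439): 41+437 > 439 → valid
(32,330,420): 32+330 ≤ 420 → not valid
(179,306,450): 179+306 > 450 → valid
(23,48,58): 23+48 > 58 → valid
(20,54,67): 20+54 > 67 → valid
(68,311,354): 68+311 > 354 → valid
7 of the 8 triples form a triangle.

7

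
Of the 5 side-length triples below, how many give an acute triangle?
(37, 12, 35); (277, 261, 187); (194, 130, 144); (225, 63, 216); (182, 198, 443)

1

(37,12,35): 12²+35² = 1369 = 37² → right
(277,261,187): 187²+261² = 103090 > 76729 = 277² → acute
(194,130,144): 130²+144² = 37636 = 194² → right
(225,63,216): 63²+216² = 50625 = 225² → right
(182,198,443): 182+198 ≤ 443, not a triangle
1 of the 5 is acute.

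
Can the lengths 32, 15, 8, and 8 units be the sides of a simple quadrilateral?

No

For a quadrilateral, each side must be shorter than the sum of the others.
Here the longest side is 32, but the remaining 3 sides sum to only 31.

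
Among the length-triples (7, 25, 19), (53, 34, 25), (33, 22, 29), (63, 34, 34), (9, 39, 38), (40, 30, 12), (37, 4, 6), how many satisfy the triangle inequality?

6

(7,19,25): 7+19 > 25 → valid
(25,34,53): 25+34 > 53 → valid
(22,29,33): 22+29 > 33 → valid
(34,34,63): 34+34 > 63 → valid
(9,38,39): 9+38 > 39 → valid
(12,30,40): 12+30 > 40 → valid
(4,6,37): 4+6 ≤ 37 → not valid
6 of the 7 triples form a triangle.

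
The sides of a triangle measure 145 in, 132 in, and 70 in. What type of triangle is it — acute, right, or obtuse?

Compare the square of the longest side to the sum of squares of the other two: 70² + 132² = 22324 > 21025 = 145².

acute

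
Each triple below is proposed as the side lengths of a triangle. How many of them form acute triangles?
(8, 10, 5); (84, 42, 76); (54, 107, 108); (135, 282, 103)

2

(8,10,5): 5²+8² = 89 < 100 = 10² → obtuse
(84,42,76): 42²+76² = 7540 > 7056 = 84² → acute
(54,107,108): 54²+107² = 14365 > 11664 = 108² → acute
(135,282,103): 103+135 ≤ 282, not a triangle
2 of the 4 are acute.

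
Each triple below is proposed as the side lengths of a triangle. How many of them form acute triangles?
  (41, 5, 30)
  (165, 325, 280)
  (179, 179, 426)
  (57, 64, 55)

(41,5,30): 5+30 ≤ 41, not a triangle
(165,325,280): 165²+280² = 105625 = 325² → right
(179,179,426): 179+179 ≤ 426, not a triangle
(57,64,55): 55²+57² = 6274 > 4096 = 64² → acute
1 of the 4 is acute.

1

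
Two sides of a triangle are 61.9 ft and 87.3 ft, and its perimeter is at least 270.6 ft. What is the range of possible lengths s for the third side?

121.4 ≤ s < 149.2 ft

Triangle inequality alone gives 25.4 < s < 149.2.
The perimeter condition gives s ≥ 270.6 − 61.9 − 87.3 = 121.4.
Intersecting the two: 121.4 ≤ s < 149.2.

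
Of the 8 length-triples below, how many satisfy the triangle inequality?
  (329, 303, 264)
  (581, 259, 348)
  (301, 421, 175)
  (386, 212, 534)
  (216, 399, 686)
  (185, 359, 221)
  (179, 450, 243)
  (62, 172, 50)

(264,303,329): 264+303 > 329 → valid
(259,348,581): 259+348 > 581 → valid
(175,301,421): 175+301 > 421 → valid
(212,386,534): 212+386 > 534 → valid
(216,399,686): 216+399 ≤ 686 → not valid
(185,221,359): 185+221 > 359 → valid
(179,243,450): 179+243 ≤ 450 → not valid
(50,62,172): 50+62 ≤ 172 → not valid
5 of the 8 triples form a triangle.

5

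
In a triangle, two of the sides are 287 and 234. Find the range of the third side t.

By the triangle inequality, t must be less than 287 + 234 = 521 and greater than |287 − 234| = 53.

53 < t < 521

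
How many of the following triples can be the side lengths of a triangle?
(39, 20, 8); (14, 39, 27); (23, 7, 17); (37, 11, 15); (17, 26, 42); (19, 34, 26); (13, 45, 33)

(8,20,39): 8+20 ≤ 39 → not valid
(14,27,39): 14+27 > 39 → valid
(7,17,23): 7+17 > 23 → valid
(11,15,37): 11+15 ≤ 37 → not valid
(17,26,42): 17+26 > 42 → valid
(19,26,34): 19+26 > 34 → valid
(13,33,45): 13+33 > 45 → valid
5 of the 7 triples form a triangle.

5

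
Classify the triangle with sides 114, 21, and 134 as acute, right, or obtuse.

obtuse

Compare the square of the longest side to the sum of squares of the other two: 21² + 114² = 13437 < 17956 = 134².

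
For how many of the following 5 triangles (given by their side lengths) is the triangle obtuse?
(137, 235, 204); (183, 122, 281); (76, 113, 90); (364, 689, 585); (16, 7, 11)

(137,235,204): 137²+204² = 60385 > 55225 = 235² → acute
(183,122,281): 122²+183² = 48373 < 78961 = 281² → obtuse
(76,113,90): 76²+90² = 13876 > 12769 = 113² → acute
(364,689,585): 364²+585² = 474721 = 689² → right
(16,7,11): 7²+11² = 170 < 256 = 16² → obtuse
2 of the 5 are obtuse.

2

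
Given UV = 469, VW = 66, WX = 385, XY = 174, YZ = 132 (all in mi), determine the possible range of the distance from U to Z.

0 ≤ UZ ≤ 1226 mi

The maximum is all hops collinear in one direction: 469 + 66 + 385 + 174 + 132 = 1226.
The longest hop is 469; the others sum to 757. Since 469 ≤ 757, the path can fold back on itself completely, so the minimum distance is 0.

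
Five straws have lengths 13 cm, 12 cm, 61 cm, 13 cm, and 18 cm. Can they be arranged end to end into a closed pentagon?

No

For a pentagon, each side must be shorter than the sum of the others.
Here the longest side is 61, but the remaining 4 sides sum to only 56.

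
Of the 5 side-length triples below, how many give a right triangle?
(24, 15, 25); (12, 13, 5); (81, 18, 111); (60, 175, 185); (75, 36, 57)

2

(24,15,25): 15²+24² = 801 > 625 = 25² → acute
(12,13,5): 5²+12² = 169 = 13² → right
(81,18,111): 18+81 ≤ 111, not a triangle
(60,175,185): 60²+175² = 34225 = 185² → right
(75,36,57): 36²+57² = 4545 < 5625 = 75² → obtuse
2 of the 5 are right.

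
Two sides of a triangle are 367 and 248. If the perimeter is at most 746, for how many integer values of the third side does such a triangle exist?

12

Triangle inequality: 119 < x < 615. Perimeter ≤ 746 gives x ≤ 746 − 367 − 248 = 131.
So 119 < x ≤ 131; integers 120 through 131: 12 values.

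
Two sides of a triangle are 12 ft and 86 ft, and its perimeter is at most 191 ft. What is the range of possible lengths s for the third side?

74 < s ≤ 93 ft

Triangle inequality alone gives 74 < s < 98.
The perimeter condition gives s ≤ 191 − 12 − 86 = 93.
Intersecting the two: 74 < s ≤ 93.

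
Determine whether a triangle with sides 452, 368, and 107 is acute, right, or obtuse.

obtuse

Compare the square of the longest side to the sum of squares of the other two: 107² + 368² = 146873 < 204304 = 452².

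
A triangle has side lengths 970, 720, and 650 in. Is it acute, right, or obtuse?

right

Compare the square of the longest side to the sum of squares of the other two: 650² + 720² = 940900 = 970².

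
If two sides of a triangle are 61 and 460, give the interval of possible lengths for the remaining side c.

399 < c < 521

By the triangle inequality, c must be less than 61 + 460 = 521 and greater than |61 − 460| = 399.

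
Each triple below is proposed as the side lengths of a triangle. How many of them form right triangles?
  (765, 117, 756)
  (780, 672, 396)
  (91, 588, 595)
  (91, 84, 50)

3

(765,117,756): 117²+756² = 585225 = 765² → right
(780,672,396): 396²+672² = 608400 = 780² → right
(91,588,595): 91²+588² = 354025 = 595² → right
(91,84,50): 50²+84² = 9556 > 8281 = 91² → acute
3 of the 4 are right.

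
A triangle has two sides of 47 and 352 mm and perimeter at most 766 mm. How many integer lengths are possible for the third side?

62

Triangle inequality: 305 < x < 399. Perimeter ≤ 766 gives x ≤ 766 − 47 − 352 = 367.
So 305 < x ≤ 367; integers 306 through 367: 62 values.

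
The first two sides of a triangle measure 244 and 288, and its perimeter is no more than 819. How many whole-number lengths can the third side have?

Triangle inequality: 44 < x < 532. Perimeter ≤ 819 gives x ≤ 819 − 244 − 288 = 287.
So 44 < x ≤ 287; integers 45 through 287: 243 values.

243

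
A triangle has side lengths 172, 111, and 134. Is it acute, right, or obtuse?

Compare the square of the longest side to the sum of squares of the other two: 111² + 134² = 30277 > 29584 = 172².

acute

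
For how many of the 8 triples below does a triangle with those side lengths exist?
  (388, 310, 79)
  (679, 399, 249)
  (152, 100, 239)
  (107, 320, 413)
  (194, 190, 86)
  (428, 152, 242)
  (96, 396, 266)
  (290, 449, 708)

(79,310,388): 79+310 > 388 → valid
(249,399,679): 249+399 ≤ 679 → not valid
(100,152,239): 100+152 > 239 → valid
(107,320,413): 107+320 > 413 → valid
(86,190,194): 86+190 > 194 → valid
(152,242,428): 152+242 ≤ 428 → not valid
(96,266,396): 96+266 ≤ 396 → not valid
(290,449,708): 290+449 > 708 → valid
5 of the 8 triples form a triangle.

5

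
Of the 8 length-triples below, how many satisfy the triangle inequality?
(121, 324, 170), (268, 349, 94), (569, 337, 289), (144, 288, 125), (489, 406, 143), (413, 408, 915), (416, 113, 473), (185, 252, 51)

4

(121,170,324): 121+170 ≤ 324 → not valid
(94,268,349): 94+268 > 349 → valid
(289,337,569): 289+337 > 569 → valid
(125,144,288): 125+144 ≤ 288 → not valid
(143,406,489): 143+406 > 489 → valid
(408,413,915): 408+413 ≤ 915 → not valid
(113,416,473): 113+416 > 473 → valid
(51,185,252): 51+185 ≤ 252 → not valid
4 of the 8 triples form a triangle.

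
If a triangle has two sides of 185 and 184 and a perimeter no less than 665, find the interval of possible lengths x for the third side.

Triangle inequality alone gives 1 < x < 369.
The perimeter condition gives x ≥ 665 − 185 − 184 = 296.
Intersecting the two: 296 ≤ x < 369.

296 ≤ x < 369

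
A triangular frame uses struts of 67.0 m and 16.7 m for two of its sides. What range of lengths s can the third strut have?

By the triangle inequality, s must be less than 67.0 + 16.7 = 83.7 and greater than |67.0 − 16.7| = 50.3.

50.3 < s < 83.7 (m)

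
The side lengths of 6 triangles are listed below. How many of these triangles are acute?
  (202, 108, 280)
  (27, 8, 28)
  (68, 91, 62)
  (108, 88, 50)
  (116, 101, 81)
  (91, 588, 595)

(202,108,280): 108²+202² = 52468 < 78400 = 280² → obtuse
(27,8,28): 8²+27² = 793 > 784 = 28² → acute
(68,91,62): 62²+68² = 8468 > 8281 = 91² → acute
(108,88,50): 50²+88² = 10244 < 11664 = 108² → obtuse
(116,101,81): 81²+101² = 16762 > 13456 = 116² → acute
(91,588,595): 91²+588² = 354025 = 595² → right
3 of the 6 are acute.

3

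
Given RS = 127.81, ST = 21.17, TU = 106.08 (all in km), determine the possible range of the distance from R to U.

0.56 ≤ RU ≤ 255.06 km

The maximum is all hops collinear in one direction: 127.81 + 21.17 + 106.08 = 255.06.
The longest hop is 127.81; the others sum to 127.25. Folding the others back against it leaves at least 127.81 − 127.25 = 0.56.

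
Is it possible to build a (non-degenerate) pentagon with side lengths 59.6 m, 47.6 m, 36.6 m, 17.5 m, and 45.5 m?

Yes

A pentagon exists iff every side is shorter than the sum of the others — equivalently, the longest side is less than the sum of the rest.
Longest side 59.6 < 147.2 (sum of the remaining 4), so yes.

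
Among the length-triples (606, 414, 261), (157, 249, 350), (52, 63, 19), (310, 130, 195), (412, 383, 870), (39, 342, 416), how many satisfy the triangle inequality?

4

(261,414,606): 261+414 > 606 → valid
(157,249,350): 157+249 > 350 → valid
(19,52,63): 19+52 > 63 → valid
(130,195,310): 130+195 > 310 → valid
(383,412,870): 383+412 ≤ 870 → not valid
(39,342,416): 39+342 ≤ 416 → not valid
4 of the 6 triples form a triangle.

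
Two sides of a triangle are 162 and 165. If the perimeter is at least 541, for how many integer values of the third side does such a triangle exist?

113

Triangle inequality: 3 < x < 327. Perimeter ≥ 541 gives x ≥ 541 − 162 − 165 = 214.
So 214 ≤ x < 327; integers 214 through 326: 113 values.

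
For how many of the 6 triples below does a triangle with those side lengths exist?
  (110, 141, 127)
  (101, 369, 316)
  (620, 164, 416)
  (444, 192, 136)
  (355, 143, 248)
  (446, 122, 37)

(110,127,141): 110+127 > 141 → valid
(101,316,369): 101+316 > 369 → valid
(164,416,620): 164+416 ≤ 620 → not valid
(136,192,444): 136+192 ≤ 444 → not valid
(143,248,355): 143+248 > 355 → valid
(37,122,446): 37+122 ≤ 446 → not valid
3 of the 6 triples form a triangle.

3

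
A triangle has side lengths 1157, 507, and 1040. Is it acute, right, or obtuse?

right

Compare the square of the longest side to the sum of squares of the other two: 507² + 1040² = 1338649 = 1157².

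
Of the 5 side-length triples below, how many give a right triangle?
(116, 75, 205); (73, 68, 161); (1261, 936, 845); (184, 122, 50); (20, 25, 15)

(116,75,205): 75+116 ≤ 205, not a triangle
(73,68,161): 68+73 ≤ 161, not a triangle
(1261,936,845): 845²+936² = 1590121 = 1261² → right
(184,122,50): 50+122 ≤ 184, not a triangle
(20,25,15): 15²+20² = 625 = 25² → right
2 of the 5 are right.

2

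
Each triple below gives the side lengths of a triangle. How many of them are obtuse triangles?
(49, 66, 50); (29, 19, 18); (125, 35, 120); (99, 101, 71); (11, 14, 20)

(49,66,50): 49²+50² = 4901 > 4356 = 66² → acute
(29,19,18): 18²+19² = 685 < 841 = 29² → obtuse
(125,35,120): 35²+120² = 15625 = 125² → right
(99,101,71): 71²+99² = 14842 > 10201 = 101² → acute
(11,14,20): 11²+14² = 317 < 400 = 20² → obtuse
2 of the 5 are obtuse.

2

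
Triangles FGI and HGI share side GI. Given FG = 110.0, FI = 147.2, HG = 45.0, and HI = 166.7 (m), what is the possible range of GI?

From triangle FGI: |110.0 − 147.2| < GI < 110.0 + 147.2, i.e. 37.2 < GI < 257.2.
From triangle HGI: 121.7 < GI < 211.7.
Both must hold, so GI lies in the intersection.

121.7 < GI < 211.7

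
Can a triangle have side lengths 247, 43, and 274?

The longest side is 274, and the other two sum to 290.
Since 290 > 274, the triangle inequality holds.

Yes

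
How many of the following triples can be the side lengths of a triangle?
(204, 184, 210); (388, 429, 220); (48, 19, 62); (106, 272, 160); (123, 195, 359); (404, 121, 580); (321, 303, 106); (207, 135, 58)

4

(184,204,210): 184+204 > 210 → valid
(220,388,429): 220+388 > 429 → valid
(19,48,62): 19+48 > 62 → valid
(106,160,272): 106+160 ≤ 272 → not valid
(123,195,359): 123+195 ≤ 359 → not valid
(121,404,580): 121+404 ≤ 580 → not valid
(106,303,321): 106+303 > 321 → valid
(58,135,207): 58+135 ≤ 207 → not valid
4 of the 8 triples form a triangle.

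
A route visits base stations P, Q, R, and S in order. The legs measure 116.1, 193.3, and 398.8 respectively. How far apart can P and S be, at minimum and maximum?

The maximum is all hops collinear in one direction: 116.1 + 193.3 + 398.8 = 708.2.
The longest hop is 398.8; the others sum to 309.4. Folding the others back against it leaves at least 398.8 − 309.4 = 89.4.

89.4 ≤ PS ≤ 708.2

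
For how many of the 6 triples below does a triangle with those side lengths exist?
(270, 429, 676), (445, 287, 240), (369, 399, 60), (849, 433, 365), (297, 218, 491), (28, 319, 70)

4

(270,429,676): 270+429 > 676 → valid
(240,287,445): 240+287 > 445 → valid
(60,369,399): 60+369 > 399 → valid
(365,433,849): 365+433 ≤ 849 → not valid
(218,297,491): 218+297 > 491 → valid
(28,70,319): 28+70 ≤ 319 → not valid
4 of the 6 triples form a triangle.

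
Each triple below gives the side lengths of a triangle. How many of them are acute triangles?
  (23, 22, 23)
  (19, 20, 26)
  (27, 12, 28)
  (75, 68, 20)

3

(23,22,23): 22²+23² = 1013 > 529 = 23² → acute
(19,20,26): 19²+20² = 761 > 676 = 26² → acute
(27,12,28): 12²+27² = 873 > 784 = 28² → acute
(75,68,20): 20²+68² = 5024 < 5625 = 75² → obtuse
3 of the 4 are acute.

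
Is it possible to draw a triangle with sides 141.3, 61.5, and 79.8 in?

No

The two shorter sides sum to 141.3, exactly equal to the longest side 141.3.
That gives only a degenerate (flat) triangle — the inequality must be strict.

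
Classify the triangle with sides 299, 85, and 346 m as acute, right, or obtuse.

obtuse

Compare the square of the longest side to the sum of squares of the other two: 85² + 299² = 96626 < 119716 = 346².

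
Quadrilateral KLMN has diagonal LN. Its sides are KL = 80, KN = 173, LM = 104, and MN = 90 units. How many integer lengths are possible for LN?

100

From triangle KLN: 93 < LN < 253.
From triangle MLN: 14 < LN < 194.
Intersection: 93 < LN < 194, so integers 94 through 193: 100 values.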